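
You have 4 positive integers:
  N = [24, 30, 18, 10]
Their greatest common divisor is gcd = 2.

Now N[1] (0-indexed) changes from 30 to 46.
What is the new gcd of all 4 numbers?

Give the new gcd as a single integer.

Numbers: [24, 30, 18, 10], gcd = 2
Change: index 1, 30 -> 46
gcd of the OTHER numbers (without index 1): gcd([24, 18, 10]) = 2
New gcd = gcd(g_others, new_val) = gcd(2, 46) = 2

Answer: 2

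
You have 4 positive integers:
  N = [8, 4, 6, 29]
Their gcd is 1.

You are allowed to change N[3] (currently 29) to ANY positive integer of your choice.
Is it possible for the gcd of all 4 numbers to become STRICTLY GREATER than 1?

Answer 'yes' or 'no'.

Current gcd = 1
gcd of all OTHER numbers (without N[3]=29): gcd([8, 4, 6]) = 2
The new gcd after any change is gcd(2, new_value).
This can be at most 2.
Since 2 > old gcd 1, the gcd CAN increase (e.g., set N[3] = 2).

Answer: yes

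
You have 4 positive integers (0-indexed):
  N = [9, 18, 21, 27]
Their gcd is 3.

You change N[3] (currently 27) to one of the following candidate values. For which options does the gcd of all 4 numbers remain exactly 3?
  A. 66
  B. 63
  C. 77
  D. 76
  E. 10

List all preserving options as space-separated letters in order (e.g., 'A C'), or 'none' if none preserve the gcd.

Old gcd = 3; gcd of others (without N[3]) = 3
New gcd for candidate v: gcd(3, v). Preserves old gcd iff gcd(3, v) = 3.
  Option A: v=66, gcd(3,66)=3 -> preserves
  Option B: v=63, gcd(3,63)=3 -> preserves
  Option C: v=77, gcd(3,77)=1 -> changes
  Option D: v=76, gcd(3,76)=1 -> changes
  Option E: v=10, gcd(3,10)=1 -> changes

Answer: A B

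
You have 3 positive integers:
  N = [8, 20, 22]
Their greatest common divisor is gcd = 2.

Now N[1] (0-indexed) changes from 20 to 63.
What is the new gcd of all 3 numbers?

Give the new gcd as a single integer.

Numbers: [8, 20, 22], gcd = 2
Change: index 1, 20 -> 63
gcd of the OTHER numbers (without index 1): gcd([8, 22]) = 2
New gcd = gcd(g_others, new_val) = gcd(2, 63) = 1

Answer: 1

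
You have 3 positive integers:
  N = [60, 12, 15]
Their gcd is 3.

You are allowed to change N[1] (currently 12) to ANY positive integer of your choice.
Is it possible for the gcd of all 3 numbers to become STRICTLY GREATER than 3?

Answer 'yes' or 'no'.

Answer: yes

Derivation:
Current gcd = 3
gcd of all OTHER numbers (without N[1]=12): gcd([60, 15]) = 15
The new gcd after any change is gcd(15, new_value).
This can be at most 15.
Since 15 > old gcd 3, the gcd CAN increase (e.g., set N[1] = 15).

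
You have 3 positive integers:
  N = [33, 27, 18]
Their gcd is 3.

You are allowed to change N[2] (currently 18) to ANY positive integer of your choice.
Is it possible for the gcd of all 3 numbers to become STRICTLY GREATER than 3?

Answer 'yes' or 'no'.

Answer: no

Derivation:
Current gcd = 3
gcd of all OTHER numbers (without N[2]=18): gcd([33, 27]) = 3
The new gcd after any change is gcd(3, new_value).
This can be at most 3.
Since 3 = old gcd 3, the gcd can only stay the same or decrease.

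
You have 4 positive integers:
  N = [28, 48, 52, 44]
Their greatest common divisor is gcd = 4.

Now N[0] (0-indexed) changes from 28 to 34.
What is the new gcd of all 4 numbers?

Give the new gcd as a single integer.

Answer: 2

Derivation:
Numbers: [28, 48, 52, 44], gcd = 4
Change: index 0, 28 -> 34
gcd of the OTHER numbers (without index 0): gcd([48, 52, 44]) = 4
New gcd = gcd(g_others, new_val) = gcd(4, 34) = 2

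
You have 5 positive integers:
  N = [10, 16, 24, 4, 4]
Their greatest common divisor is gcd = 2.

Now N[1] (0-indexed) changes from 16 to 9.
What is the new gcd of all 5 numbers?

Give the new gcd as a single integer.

Answer: 1

Derivation:
Numbers: [10, 16, 24, 4, 4], gcd = 2
Change: index 1, 16 -> 9
gcd of the OTHER numbers (without index 1): gcd([10, 24, 4, 4]) = 2
New gcd = gcd(g_others, new_val) = gcd(2, 9) = 1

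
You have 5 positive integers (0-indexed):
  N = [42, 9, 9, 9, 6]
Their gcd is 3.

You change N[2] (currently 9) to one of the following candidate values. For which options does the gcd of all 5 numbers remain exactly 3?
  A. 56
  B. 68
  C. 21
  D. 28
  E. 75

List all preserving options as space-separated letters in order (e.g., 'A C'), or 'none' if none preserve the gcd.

Old gcd = 3; gcd of others (without N[2]) = 3
New gcd for candidate v: gcd(3, v). Preserves old gcd iff gcd(3, v) = 3.
  Option A: v=56, gcd(3,56)=1 -> changes
  Option B: v=68, gcd(3,68)=1 -> changes
  Option C: v=21, gcd(3,21)=3 -> preserves
  Option D: v=28, gcd(3,28)=1 -> changes
  Option E: v=75, gcd(3,75)=3 -> preserves

Answer: C E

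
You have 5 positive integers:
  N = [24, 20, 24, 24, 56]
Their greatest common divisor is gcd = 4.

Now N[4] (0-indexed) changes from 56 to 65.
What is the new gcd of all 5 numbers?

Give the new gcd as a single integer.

Numbers: [24, 20, 24, 24, 56], gcd = 4
Change: index 4, 56 -> 65
gcd of the OTHER numbers (without index 4): gcd([24, 20, 24, 24]) = 4
New gcd = gcd(g_others, new_val) = gcd(4, 65) = 1

Answer: 1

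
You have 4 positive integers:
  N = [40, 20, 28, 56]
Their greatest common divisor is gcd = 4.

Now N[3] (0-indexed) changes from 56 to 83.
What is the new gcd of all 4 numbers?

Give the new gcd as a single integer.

Answer: 1

Derivation:
Numbers: [40, 20, 28, 56], gcd = 4
Change: index 3, 56 -> 83
gcd of the OTHER numbers (without index 3): gcd([40, 20, 28]) = 4
New gcd = gcd(g_others, new_val) = gcd(4, 83) = 1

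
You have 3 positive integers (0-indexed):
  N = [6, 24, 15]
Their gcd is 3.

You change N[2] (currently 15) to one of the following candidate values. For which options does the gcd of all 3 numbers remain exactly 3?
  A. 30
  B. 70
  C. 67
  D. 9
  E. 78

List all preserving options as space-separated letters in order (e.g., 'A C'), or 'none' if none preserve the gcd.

Old gcd = 3; gcd of others (without N[2]) = 6
New gcd for candidate v: gcd(6, v). Preserves old gcd iff gcd(6, v) = 3.
  Option A: v=30, gcd(6,30)=6 -> changes
  Option B: v=70, gcd(6,70)=2 -> changes
  Option C: v=67, gcd(6,67)=1 -> changes
  Option D: v=9, gcd(6,9)=3 -> preserves
  Option E: v=78, gcd(6,78)=6 -> changes

Answer: D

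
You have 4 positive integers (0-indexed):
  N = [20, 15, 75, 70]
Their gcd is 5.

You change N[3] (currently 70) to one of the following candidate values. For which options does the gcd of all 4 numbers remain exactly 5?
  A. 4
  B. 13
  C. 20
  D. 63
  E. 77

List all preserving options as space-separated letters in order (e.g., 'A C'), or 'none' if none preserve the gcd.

Answer: C

Derivation:
Old gcd = 5; gcd of others (without N[3]) = 5
New gcd for candidate v: gcd(5, v). Preserves old gcd iff gcd(5, v) = 5.
  Option A: v=4, gcd(5,4)=1 -> changes
  Option B: v=13, gcd(5,13)=1 -> changes
  Option C: v=20, gcd(5,20)=5 -> preserves
  Option D: v=63, gcd(5,63)=1 -> changes
  Option E: v=77, gcd(5,77)=1 -> changes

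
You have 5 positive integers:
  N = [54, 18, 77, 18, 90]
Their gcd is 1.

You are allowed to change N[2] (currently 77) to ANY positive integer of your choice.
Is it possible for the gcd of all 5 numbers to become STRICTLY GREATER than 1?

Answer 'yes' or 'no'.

Current gcd = 1
gcd of all OTHER numbers (without N[2]=77): gcd([54, 18, 18, 90]) = 18
The new gcd after any change is gcd(18, new_value).
This can be at most 18.
Since 18 > old gcd 1, the gcd CAN increase (e.g., set N[2] = 18).

Answer: yes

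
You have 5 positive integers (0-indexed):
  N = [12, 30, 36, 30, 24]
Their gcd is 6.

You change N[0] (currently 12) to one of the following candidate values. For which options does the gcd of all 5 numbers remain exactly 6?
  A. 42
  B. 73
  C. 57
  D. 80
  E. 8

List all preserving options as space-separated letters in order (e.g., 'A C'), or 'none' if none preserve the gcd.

Old gcd = 6; gcd of others (without N[0]) = 6
New gcd for candidate v: gcd(6, v). Preserves old gcd iff gcd(6, v) = 6.
  Option A: v=42, gcd(6,42)=6 -> preserves
  Option B: v=73, gcd(6,73)=1 -> changes
  Option C: v=57, gcd(6,57)=3 -> changes
  Option D: v=80, gcd(6,80)=2 -> changes
  Option E: v=8, gcd(6,8)=2 -> changes

Answer: A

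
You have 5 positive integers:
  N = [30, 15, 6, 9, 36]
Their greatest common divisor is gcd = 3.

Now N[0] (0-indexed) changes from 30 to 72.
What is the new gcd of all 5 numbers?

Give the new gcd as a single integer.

Numbers: [30, 15, 6, 9, 36], gcd = 3
Change: index 0, 30 -> 72
gcd of the OTHER numbers (without index 0): gcd([15, 6, 9, 36]) = 3
New gcd = gcd(g_others, new_val) = gcd(3, 72) = 3

Answer: 3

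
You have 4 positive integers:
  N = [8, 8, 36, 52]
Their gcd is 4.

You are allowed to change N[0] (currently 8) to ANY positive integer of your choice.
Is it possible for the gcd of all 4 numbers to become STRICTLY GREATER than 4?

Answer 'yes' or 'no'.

Answer: no

Derivation:
Current gcd = 4
gcd of all OTHER numbers (without N[0]=8): gcd([8, 36, 52]) = 4
The new gcd after any change is gcd(4, new_value).
This can be at most 4.
Since 4 = old gcd 4, the gcd can only stay the same or decrease.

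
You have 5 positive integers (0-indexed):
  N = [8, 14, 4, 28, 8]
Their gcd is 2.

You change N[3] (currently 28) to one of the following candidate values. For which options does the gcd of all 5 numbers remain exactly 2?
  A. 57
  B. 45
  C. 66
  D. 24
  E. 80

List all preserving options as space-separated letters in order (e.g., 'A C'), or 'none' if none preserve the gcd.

Answer: C D E

Derivation:
Old gcd = 2; gcd of others (without N[3]) = 2
New gcd for candidate v: gcd(2, v). Preserves old gcd iff gcd(2, v) = 2.
  Option A: v=57, gcd(2,57)=1 -> changes
  Option B: v=45, gcd(2,45)=1 -> changes
  Option C: v=66, gcd(2,66)=2 -> preserves
  Option D: v=24, gcd(2,24)=2 -> preserves
  Option E: v=80, gcd(2,80)=2 -> preserves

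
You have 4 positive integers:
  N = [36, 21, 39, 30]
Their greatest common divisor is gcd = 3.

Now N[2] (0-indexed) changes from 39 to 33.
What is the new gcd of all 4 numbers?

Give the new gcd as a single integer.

Numbers: [36, 21, 39, 30], gcd = 3
Change: index 2, 39 -> 33
gcd of the OTHER numbers (without index 2): gcd([36, 21, 30]) = 3
New gcd = gcd(g_others, new_val) = gcd(3, 33) = 3

Answer: 3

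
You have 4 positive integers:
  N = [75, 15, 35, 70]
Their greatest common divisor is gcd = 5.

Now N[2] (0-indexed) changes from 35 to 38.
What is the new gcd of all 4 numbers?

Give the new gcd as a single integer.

Answer: 1

Derivation:
Numbers: [75, 15, 35, 70], gcd = 5
Change: index 2, 35 -> 38
gcd of the OTHER numbers (without index 2): gcd([75, 15, 70]) = 5
New gcd = gcd(g_others, new_val) = gcd(5, 38) = 1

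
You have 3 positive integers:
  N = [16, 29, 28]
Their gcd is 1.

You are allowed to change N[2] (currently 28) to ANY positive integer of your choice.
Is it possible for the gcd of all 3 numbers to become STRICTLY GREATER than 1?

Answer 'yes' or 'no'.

Current gcd = 1
gcd of all OTHER numbers (without N[2]=28): gcd([16, 29]) = 1
The new gcd after any change is gcd(1, new_value).
This can be at most 1.
Since 1 = old gcd 1, the gcd can only stay the same or decrease.

Answer: no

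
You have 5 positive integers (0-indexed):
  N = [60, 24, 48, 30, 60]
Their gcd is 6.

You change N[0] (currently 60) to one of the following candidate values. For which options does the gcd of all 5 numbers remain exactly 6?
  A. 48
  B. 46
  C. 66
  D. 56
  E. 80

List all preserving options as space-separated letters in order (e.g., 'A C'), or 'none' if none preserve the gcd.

Old gcd = 6; gcd of others (without N[0]) = 6
New gcd for candidate v: gcd(6, v). Preserves old gcd iff gcd(6, v) = 6.
  Option A: v=48, gcd(6,48)=6 -> preserves
  Option B: v=46, gcd(6,46)=2 -> changes
  Option C: v=66, gcd(6,66)=6 -> preserves
  Option D: v=56, gcd(6,56)=2 -> changes
  Option E: v=80, gcd(6,80)=2 -> changes

Answer: A C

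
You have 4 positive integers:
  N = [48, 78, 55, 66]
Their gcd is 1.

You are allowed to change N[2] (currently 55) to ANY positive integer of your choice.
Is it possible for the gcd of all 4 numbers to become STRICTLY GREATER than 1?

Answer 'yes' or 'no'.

Answer: yes

Derivation:
Current gcd = 1
gcd of all OTHER numbers (without N[2]=55): gcd([48, 78, 66]) = 6
The new gcd after any change is gcd(6, new_value).
This can be at most 6.
Since 6 > old gcd 1, the gcd CAN increase (e.g., set N[2] = 6).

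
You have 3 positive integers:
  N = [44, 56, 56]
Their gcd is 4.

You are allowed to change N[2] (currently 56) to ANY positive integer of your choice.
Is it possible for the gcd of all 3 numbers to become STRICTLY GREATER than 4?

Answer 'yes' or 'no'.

Answer: no

Derivation:
Current gcd = 4
gcd of all OTHER numbers (without N[2]=56): gcd([44, 56]) = 4
The new gcd after any change is gcd(4, new_value).
This can be at most 4.
Since 4 = old gcd 4, the gcd can only stay the same or decrease.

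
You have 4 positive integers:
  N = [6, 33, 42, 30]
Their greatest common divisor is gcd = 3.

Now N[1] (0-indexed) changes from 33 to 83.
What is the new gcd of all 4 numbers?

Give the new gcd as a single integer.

Answer: 1

Derivation:
Numbers: [6, 33, 42, 30], gcd = 3
Change: index 1, 33 -> 83
gcd of the OTHER numbers (without index 1): gcd([6, 42, 30]) = 6
New gcd = gcd(g_others, new_val) = gcd(6, 83) = 1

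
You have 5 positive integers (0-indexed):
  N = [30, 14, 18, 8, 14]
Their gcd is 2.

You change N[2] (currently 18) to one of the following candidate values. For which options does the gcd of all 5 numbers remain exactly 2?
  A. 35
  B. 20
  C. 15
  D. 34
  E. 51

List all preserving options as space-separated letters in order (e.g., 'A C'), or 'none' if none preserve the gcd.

Old gcd = 2; gcd of others (without N[2]) = 2
New gcd for candidate v: gcd(2, v). Preserves old gcd iff gcd(2, v) = 2.
  Option A: v=35, gcd(2,35)=1 -> changes
  Option B: v=20, gcd(2,20)=2 -> preserves
  Option C: v=15, gcd(2,15)=1 -> changes
  Option D: v=34, gcd(2,34)=2 -> preserves
  Option E: v=51, gcd(2,51)=1 -> changes

Answer: B D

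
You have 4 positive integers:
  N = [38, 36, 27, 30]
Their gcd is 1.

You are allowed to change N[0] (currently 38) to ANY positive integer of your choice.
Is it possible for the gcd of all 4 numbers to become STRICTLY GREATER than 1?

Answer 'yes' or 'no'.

Current gcd = 1
gcd of all OTHER numbers (without N[0]=38): gcd([36, 27, 30]) = 3
The new gcd after any change is gcd(3, new_value).
This can be at most 3.
Since 3 > old gcd 1, the gcd CAN increase (e.g., set N[0] = 3).

Answer: yes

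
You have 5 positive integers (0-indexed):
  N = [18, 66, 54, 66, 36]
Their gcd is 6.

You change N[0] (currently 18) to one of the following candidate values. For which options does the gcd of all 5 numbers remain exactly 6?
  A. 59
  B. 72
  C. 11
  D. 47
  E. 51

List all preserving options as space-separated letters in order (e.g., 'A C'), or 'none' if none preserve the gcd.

Old gcd = 6; gcd of others (without N[0]) = 6
New gcd for candidate v: gcd(6, v). Preserves old gcd iff gcd(6, v) = 6.
  Option A: v=59, gcd(6,59)=1 -> changes
  Option B: v=72, gcd(6,72)=6 -> preserves
  Option C: v=11, gcd(6,11)=1 -> changes
  Option D: v=47, gcd(6,47)=1 -> changes
  Option E: v=51, gcd(6,51)=3 -> changes

Answer: B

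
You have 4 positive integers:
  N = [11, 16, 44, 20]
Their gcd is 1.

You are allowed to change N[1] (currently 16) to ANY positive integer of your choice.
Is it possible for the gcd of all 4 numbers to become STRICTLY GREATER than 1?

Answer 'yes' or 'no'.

Answer: no

Derivation:
Current gcd = 1
gcd of all OTHER numbers (without N[1]=16): gcd([11, 44, 20]) = 1
The new gcd after any change is gcd(1, new_value).
This can be at most 1.
Since 1 = old gcd 1, the gcd can only stay the same or decrease.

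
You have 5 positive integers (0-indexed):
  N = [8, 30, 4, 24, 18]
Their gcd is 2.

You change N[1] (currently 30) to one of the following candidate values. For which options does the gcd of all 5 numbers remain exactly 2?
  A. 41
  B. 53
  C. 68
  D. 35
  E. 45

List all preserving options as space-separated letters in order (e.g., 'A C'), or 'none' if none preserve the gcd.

Old gcd = 2; gcd of others (without N[1]) = 2
New gcd for candidate v: gcd(2, v). Preserves old gcd iff gcd(2, v) = 2.
  Option A: v=41, gcd(2,41)=1 -> changes
  Option B: v=53, gcd(2,53)=1 -> changes
  Option C: v=68, gcd(2,68)=2 -> preserves
  Option D: v=35, gcd(2,35)=1 -> changes
  Option E: v=45, gcd(2,45)=1 -> changes

Answer: C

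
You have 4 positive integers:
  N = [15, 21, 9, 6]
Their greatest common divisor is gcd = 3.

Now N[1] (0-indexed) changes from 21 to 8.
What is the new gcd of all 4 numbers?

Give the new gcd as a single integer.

Numbers: [15, 21, 9, 6], gcd = 3
Change: index 1, 21 -> 8
gcd of the OTHER numbers (without index 1): gcd([15, 9, 6]) = 3
New gcd = gcd(g_others, new_val) = gcd(3, 8) = 1

Answer: 1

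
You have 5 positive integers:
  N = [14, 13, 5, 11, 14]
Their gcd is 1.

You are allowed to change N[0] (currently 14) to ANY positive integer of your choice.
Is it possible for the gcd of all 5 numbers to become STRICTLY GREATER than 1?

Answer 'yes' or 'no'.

Answer: no

Derivation:
Current gcd = 1
gcd of all OTHER numbers (without N[0]=14): gcd([13, 5, 11, 14]) = 1
The new gcd after any change is gcd(1, new_value).
This can be at most 1.
Since 1 = old gcd 1, the gcd can only stay the same or decrease.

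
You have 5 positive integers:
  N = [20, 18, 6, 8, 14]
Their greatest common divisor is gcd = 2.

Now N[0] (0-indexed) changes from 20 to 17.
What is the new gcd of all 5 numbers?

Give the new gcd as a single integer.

Numbers: [20, 18, 6, 8, 14], gcd = 2
Change: index 0, 20 -> 17
gcd of the OTHER numbers (without index 0): gcd([18, 6, 8, 14]) = 2
New gcd = gcd(g_others, new_val) = gcd(2, 17) = 1

Answer: 1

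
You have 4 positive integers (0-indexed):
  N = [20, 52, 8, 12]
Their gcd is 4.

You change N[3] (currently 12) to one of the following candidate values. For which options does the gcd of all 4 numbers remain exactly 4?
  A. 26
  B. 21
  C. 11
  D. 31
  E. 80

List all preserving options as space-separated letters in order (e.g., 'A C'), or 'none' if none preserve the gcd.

Answer: E

Derivation:
Old gcd = 4; gcd of others (without N[3]) = 4
New gcd for candidate v: gcd(4, v). Preserves old gcd iff gcd(4, v) = 4.
  Option A: v=26, gcd(4,26)=2 -> changes
  Option B: v=21, gcd(4,21)=1 -> changes
  Option C: v=11, gcd(4,11)=1 -> changes
  Option D: v=31, gcd(4,31)=1 -> changes
  Option E: v=80, gcd(4,80)=4 -> preserves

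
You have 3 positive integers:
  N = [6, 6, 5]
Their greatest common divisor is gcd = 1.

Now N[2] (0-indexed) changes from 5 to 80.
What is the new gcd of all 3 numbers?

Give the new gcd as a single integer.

Numbers: [6, 6, 5], gcd = 1
Change: index 2, 5 -> 80
gcd of the OTHER numbers (without index 2): gcd([6, 6]) = 6
New gcd = gcd(g_others, new_val) = gcd(6, 80) = 2

Answer: 2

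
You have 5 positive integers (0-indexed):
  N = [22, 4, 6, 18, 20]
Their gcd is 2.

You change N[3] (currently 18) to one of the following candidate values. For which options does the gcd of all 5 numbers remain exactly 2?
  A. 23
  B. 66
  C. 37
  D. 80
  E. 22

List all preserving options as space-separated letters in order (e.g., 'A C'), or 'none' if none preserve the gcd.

Answer: B D E

Derivation:
Old gcd = 2; gcd of others (without N[3]) = 2
New gcd for candidate v: gcd(2, v). Preserves old gcd iff gcd(2, v) = 2.
  Option A: v=23, gcd(2,23)=1 -> changes
  Option B: v=66, gcd(2,66)=2 -> preserves
  Option C: v=37, gcd(2,37)=1 -> changes
  Option D: v=80, gcd(2,80)=2 -> preserves
  Option E: v=22, gcd(2,22)=2 -> preserves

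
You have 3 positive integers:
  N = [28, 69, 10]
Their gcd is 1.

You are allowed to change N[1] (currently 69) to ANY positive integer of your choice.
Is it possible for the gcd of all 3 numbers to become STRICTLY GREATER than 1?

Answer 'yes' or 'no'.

Answer: yes

Derivation:
Current gcd = 1
gcd of all OTHER numbers (without N[1]=69): gcd([28, 10]) = 2
The new gcd after any change is gcd(2, new_value).
This can be at most 2.
Since 2 > old gcd 1, the gcd CAN increase (e.g., set N[1] = 2).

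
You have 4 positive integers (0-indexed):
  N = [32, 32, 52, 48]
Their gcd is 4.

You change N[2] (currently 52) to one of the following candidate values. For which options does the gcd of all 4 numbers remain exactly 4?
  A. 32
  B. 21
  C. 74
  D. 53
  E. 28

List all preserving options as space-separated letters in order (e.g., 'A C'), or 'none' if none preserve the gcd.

Answer: E

Derivation:
Old gcd = 4; gcd of others (without N[2]) = 16
New gcd for candidate v: gcd(16, v). Preserves old gcd iff gcd(16, v) = 4.
  Option A: v=32, gcd(16,32)=16 -> changes
  Option B: v=21, gcd(16,21)=1 -> changes
  Option C: v=74, gcd(16,74)=2 -> changes
  Option D: v=53, gcd(16,53)=1 -> changes
  Option E: v=28, gcd(16,28)=4 -> preserves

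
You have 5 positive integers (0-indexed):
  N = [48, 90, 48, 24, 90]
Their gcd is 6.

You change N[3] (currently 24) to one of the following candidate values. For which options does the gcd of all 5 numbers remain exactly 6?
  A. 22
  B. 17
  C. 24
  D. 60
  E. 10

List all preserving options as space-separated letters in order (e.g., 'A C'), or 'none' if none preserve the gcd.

Old gcd = 6; gcd of others (without N[3]) = 6
New gcd for candidate v: gcd(6, v). Preserves old gcd iff gcd(6, v) = 6.
  Option A: v=22, gcd(6,22)=2 -> changes
  Option B: v=17, gcd(6,17)=1 -> changes
  Option C: v=24, gcd(6,24)=6 -> preserves
  Option D: v=60, gcd(6,60)=6 -> preserves
  Option E: v=10, gcd(6,10)=2 -> changes

Answer: C D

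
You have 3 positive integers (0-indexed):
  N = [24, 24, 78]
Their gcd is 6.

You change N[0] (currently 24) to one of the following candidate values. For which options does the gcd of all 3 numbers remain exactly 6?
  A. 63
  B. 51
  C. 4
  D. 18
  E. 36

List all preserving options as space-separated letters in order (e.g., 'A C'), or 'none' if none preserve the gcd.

Answer: D E

Derivation:
Old gcd = 6; gcd of others (without N[0]) = 6
New gcd for candidate v: gcd(6, v). Preserves old gcd iff gcd(6, v) = 6.
  Option A: v=63, gcd(6,63)=3 -> changes
  Option B: v=51, gcd(6,51)=3 -> changes
  Option C: v=4, gcd(6,4)=2 -> changes
  Option D: v=18, gcd(6,18)=6 -> preserves
  Option E: v=36, gcd(6,36)=6 -> preserves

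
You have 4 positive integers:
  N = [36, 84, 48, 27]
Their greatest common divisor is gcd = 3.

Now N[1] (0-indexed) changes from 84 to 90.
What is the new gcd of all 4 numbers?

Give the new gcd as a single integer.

Answer: 3

Derivation:
Numbers: [36, 84, 48, 27], gcd = 3
Change: index 1, 84 -> 90
gcd of the OTHER numbers (without index 1): gcd([36, 48, 27]) = 3
New gcd = gcd(g_others, new_val) = gcd(3, 90) = 3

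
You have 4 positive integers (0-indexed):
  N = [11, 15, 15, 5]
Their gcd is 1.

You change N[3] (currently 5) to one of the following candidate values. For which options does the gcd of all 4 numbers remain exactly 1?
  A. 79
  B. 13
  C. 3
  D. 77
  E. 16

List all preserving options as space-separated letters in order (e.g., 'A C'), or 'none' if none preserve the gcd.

Old gcd = 1; gcd of others (without N[3]) = 1
New gcd for candidate v: gcd(1, v). Preserves old gcd iff gcd(1, v) = 1.
  Option A: v=79, gcd(1,79)=1 -> preserves
  Option B: v=13, gcd(1,13)=1 -> preserves
  Option C: v=3, gcd(1,3)=1 -> preserves
  Option D: v=77, gcd(1,77)=1 -> preserves
  Option E: v=16, gcd(1,16)=1 -> preserves

Answer: A B C D E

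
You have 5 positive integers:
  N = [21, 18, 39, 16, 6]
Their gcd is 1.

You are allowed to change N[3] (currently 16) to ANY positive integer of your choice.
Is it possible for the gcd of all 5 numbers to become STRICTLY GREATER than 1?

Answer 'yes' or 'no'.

Answer: yes

Derivation:
Current gcd = 1
gcd of all OTHER numbers (without N[3]=16): gcd([21, 18, 39, 6]) = 3
The new gcd after any change is gcd(3, new_value).
This can be at most 3.
Since 3 > old gcd 1, the gcd CAN increase (e.g., set N[3] = 3).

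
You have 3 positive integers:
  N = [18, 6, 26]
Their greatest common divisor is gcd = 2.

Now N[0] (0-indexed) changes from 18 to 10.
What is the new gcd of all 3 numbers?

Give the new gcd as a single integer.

Answer: 2

Derivation:
Numbers: [18, 6, 26], gcd = 2
Change: index 0, 18 -> 10
gcd of the OTHER numbers (without index 0): gcd([6, 26]) = 2
New gcd = gcd(g_others, new_val) = gcd(2, 10) = 2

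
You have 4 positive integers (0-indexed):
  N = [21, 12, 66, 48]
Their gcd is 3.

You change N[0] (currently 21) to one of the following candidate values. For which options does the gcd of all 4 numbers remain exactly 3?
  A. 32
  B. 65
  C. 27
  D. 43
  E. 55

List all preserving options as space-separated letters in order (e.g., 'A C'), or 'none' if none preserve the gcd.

Old gcd = 3; gcd of others (without N[0]) = 6
New gcd for candidate v: gcd(6, v). Preserves old gcd iff gcd(6, v) = 3.
  Option A: v=32, gcd(6,32)=2 -> changes
  Option B: v=65, gcd(6,65)=1 -> changes
  Option C: v=27, gcd(6,27)=3 -> preserves
  Option D: v=43, gcd(6,43)=1 -> changes
  Option E: v=55, gcd(6,55)=1 -> changes

Answer: C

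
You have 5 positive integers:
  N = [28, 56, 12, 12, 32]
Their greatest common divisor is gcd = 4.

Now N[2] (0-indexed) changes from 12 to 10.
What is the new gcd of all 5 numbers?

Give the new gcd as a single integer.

Answer: 2

Derivation:
Numbers: [28, 56, 12, 12, 32], gcd = 4
Change: index 2, 12 -> 10
gcd of the OTHER numbers (without index 2): gcd([28, 56, 12, 32]) = 4
New gcd = gcd(g_others, new_val) = gcd(4, 10) = 2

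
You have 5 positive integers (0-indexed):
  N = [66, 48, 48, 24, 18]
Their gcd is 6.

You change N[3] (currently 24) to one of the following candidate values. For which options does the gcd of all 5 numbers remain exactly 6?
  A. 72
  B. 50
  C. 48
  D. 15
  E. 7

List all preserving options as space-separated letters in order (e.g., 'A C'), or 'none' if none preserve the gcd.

Answer: A C

Derivation:
Old gcd = 6; gcd of others (without N[3]) = 6
New gcd for candidate v: gcd(6, v). Preserves old gcd iff gcd(6, v) = 6.
  Option A: v=72, gcd(6,72)=6 -> preserves
  Option B: v=50, gcd(6,50)=2 -> changes
  Option C: v=48, gcd(6,48)=6 -> preserves
  Option D: v=15, gcd(6,15)=3 -> changes
  Option E: v=7, gcd(6,7)=1 -> changes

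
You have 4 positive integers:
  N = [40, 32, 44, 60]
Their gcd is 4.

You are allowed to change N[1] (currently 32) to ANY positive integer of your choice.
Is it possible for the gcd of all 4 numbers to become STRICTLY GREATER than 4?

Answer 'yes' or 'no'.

Current gcd = 4
gcd of all OTHER numbers (without N[1]=32): gcd([40, 44, 60]) = 4
The new gcd after any change is gcd(4, new_value).
This can be at most 4.
Since 4 = old gcd 4, the gcd can only stay the same or decrease.

Answer: no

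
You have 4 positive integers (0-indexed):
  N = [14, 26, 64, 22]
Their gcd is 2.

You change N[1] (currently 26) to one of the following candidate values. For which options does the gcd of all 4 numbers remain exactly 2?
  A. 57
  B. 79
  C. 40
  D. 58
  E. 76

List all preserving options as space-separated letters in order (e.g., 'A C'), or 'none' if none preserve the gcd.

Answer: C D E

Derivation:
Old gcd = 2; gcd of others (without N[1]) = 2
New gcd for candidate v: gcd(2, v). Preserves old gcd iff gcd(2, v) = 2.
  Option A: v=57, gcd(2,57)=1 -> changes
  Option B: v=79, gcd(2,79)=1 -> changes
  Option C: v=40, gcd(2,40)=2 -> preserves
  Option D: v=58, gcd(2,58)=2 -> preserves
  Option E: v=76, gcd(2,76)=2 -> preserves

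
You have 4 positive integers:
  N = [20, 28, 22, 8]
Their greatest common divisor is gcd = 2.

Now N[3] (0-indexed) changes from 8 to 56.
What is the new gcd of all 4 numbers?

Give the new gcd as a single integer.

Numbers: [20, 28, 22, 8], gcd = 2
Change: index 3, 8 -> 56
gcd of the OTHER numbers (without index 3): gcd([20, 28, 22]) = 2
New gcd = gcd(g_others, new_val) = gcd(2, 56) = 2

Answer: 2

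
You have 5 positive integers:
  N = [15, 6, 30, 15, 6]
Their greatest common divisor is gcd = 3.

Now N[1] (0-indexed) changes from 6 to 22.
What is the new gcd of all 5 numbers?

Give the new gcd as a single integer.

Numbers: [15, 6, 30, 15, 6], gcd = 3
Change: index 1, 6 -> 22
gcd of the OTHER numbers (without index 1): gcd([15, 30, 15, 6]) = 3
New gcd = gcd(g_others, new_val) = gcd(3, 22) = 1

Answer: 1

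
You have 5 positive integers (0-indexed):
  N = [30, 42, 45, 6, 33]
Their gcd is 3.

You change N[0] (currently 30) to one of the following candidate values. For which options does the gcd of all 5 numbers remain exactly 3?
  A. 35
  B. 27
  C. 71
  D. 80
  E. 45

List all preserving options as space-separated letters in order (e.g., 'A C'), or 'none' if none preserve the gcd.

Old gcd = 3; gcd of others (without N[0]) = 3
New gcd for candidate v: gcd(3, v). Preserves old gcd iff gcd(3, v) = 3.
  Option A: v=35, gcd(3,35)=1 -> changes
  Option B: v=27, gcd(3,27)=3 -> preserves
  Option C: v=71, gcd(3,71)=1 -> changes
  Option D: v=80, gcd(3,80)=1 -> changes
  Option E: v=45, gcd(3,45)=3 -> preserves

Answer: B E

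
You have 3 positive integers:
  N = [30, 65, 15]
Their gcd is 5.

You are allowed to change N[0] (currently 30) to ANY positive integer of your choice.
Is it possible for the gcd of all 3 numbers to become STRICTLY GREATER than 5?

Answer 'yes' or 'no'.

Answer: no

Derivation:
Current gcd = 5
gcd of all OTHER numbers (without N[0]=30): gcd([65, 15]) = 5
The new gcd after any change is gcd(5, new_value).
This can be at most 5.
Since 5 = old gcd 5, the gcd can only stay the same or decrease.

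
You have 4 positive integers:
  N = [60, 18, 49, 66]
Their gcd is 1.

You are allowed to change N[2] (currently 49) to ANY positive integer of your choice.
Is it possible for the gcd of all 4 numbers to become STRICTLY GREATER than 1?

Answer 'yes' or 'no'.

Answer: yes

Derivation:
Current gcd = 1
gcd of all OTHER numbers (without N[2]=49): gcd([60, 18, 66]) = 6
The new gcd after any change is gcd(6, new_value).
This can be at most 6.
Since 6 > old gcd 1, the gcd CAN increase (e.g., set N[2] = 6).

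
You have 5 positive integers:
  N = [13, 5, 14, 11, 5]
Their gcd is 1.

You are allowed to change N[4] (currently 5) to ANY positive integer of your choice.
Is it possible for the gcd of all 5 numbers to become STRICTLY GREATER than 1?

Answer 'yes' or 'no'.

Current gcd = 1
gcd of all OTHER numbers (without N[4]=5): gcd([13, 5, 14, 11]) = 1
The new gcd after any change is gcd(1, new_value).
This can be at most 1.
Since 1 = old gcd 1, the gcd can only stay the same or decrease.

Answer: no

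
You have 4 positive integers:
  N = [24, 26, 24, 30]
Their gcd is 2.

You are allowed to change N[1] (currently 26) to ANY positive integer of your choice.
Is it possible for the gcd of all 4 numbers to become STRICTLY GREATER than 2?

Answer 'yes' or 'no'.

Answer: yes

Derivation:
Current gcd = 2
gcd of all OTHER numbers (without N[1]=26): gcd([24, 24, 30]) = 6
The new gcd after any change is gcd(6, new_value).
This can be at most 6.
Since 6 > old gcd 2, the gcd CAN increase (e.g., set N[1] = 6).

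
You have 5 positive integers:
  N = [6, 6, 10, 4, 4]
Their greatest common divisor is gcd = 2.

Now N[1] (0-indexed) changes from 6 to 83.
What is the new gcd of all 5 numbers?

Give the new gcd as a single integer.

Answer: 1

Derivation:
Numbers: [6, 6, 10, 4, 4], gcd = 2
Change: index 1, 6 -> 83
gcd of the OTHER numbers (without index 1): gcd([6, 10, 4, 4]) = 2
New gcd = gcd(g_others, new_val) = gcd(2, 83) = 1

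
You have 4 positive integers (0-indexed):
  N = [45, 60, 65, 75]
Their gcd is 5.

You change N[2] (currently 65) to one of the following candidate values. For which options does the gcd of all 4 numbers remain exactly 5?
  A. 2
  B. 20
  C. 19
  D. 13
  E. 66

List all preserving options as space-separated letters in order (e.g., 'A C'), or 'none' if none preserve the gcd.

Old gcd = 5; gcd of others (without N[2]) = 15
New gcd for candidate v: gcd(15, v). Preserves old gcd iff gcd(15, v) = 5.
  Option A: v=2, gcd(15,2)=1 -> changes
  Option B: v=20, gcd(15,20)=5 -> preserves
  Option C: v=19, gcd(15,19)=1 -> changes
  Option D: v=13, gcd(15,13)=1 -> changes
  Option E: v=66, gcd(15,66)=3 -> changes

Answer: B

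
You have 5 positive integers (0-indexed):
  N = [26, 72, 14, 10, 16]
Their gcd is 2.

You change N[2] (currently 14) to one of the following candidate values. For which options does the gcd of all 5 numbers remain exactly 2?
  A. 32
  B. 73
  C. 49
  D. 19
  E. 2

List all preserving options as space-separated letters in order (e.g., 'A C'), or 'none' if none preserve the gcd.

Answer: A E

Derivation:
Old gcd = 2; gcd of others (without N[2]) = 2
New gcd for candidate v: gcd(2, v). Preserves old gcd iff gcd(2, v) = 2.
  Option A: v=32, gcd(2,32)=2 -> preserves
  Option B: v=73, gcd(2,73)=1 -> changes
  Option C: v=49, gcd(2,49)=1 -> changes
  Option D: v=19, gcd(2,19)=1 -> changes
  Option E: v=2, gcd(2,2)=2 -> preserves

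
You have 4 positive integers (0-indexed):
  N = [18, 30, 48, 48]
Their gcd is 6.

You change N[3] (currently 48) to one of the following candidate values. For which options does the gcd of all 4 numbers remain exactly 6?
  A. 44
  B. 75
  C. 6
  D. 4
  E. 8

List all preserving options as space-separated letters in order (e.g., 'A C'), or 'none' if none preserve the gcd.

Answer: C

Derivation:
Old gcd = 6; gcd of others (without N[3]) = 6
New gcd for candidate v: gcd(6, v). Preserves old gcd iff gcd(6, v) = 6.
  Option A: v=44, gcd(6,44)=2 -> changes
  Option B: v=75, gcd(6,75)=3 -> changes
  Option C: v=6, gcd(6,6)=6 -> preserves
  Option D: v=4, gcd(6,4)=2 -> changes
  Option E: v=8, gcd(6,8)=2 -> changes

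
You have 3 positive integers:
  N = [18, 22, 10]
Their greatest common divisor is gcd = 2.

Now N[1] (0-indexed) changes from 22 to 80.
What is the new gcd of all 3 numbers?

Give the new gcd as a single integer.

Numbers: [18, 22, 10], gcd = 2
Change: index 1, 22 -> 80
gcd of the OTHER numbers (without index 1): gcd([18, 10]) = 2
New gcd = gcd(g_others, new_val) = gcd(2, 80) = 2

Answer: 2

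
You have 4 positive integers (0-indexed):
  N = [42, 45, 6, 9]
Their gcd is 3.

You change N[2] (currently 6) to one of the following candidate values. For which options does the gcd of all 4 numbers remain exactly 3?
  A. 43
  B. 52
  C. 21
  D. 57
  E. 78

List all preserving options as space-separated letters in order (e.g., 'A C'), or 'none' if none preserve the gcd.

Answer: C D E

Derivation:
Old gcd = 3; gcd of others (without N[2]) = 3
New gcd for candidate v: gcd(3, v). Preserves old gcd iff gcd(3, v) = 3.
  Option A: v=43, gcd(3,43)=1 -> changes
  Option B: v=52, gcd(3,52)=1 -> changes
  Option C: v=21, gcd(3,21)=3 -> preserves
  Option D: v=57, gcd(3,57)=3 -> preserves
  Option E: v=78, gcd(3,78)=3 -> preserves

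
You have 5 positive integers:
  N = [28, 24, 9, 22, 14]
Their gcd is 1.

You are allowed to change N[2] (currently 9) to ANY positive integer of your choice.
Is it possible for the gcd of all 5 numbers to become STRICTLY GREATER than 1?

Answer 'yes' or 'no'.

Current gcd = 1
gcd of all OTHER numbers (without N[2]=9): gcd([28, 24, 22, 14]) = 2
The new gcd after any change is gcd(2, new_value).
This can be at most 2.
Since 2 > old gcd 1, the gcd CAN increase (e.g., set N[2] = 2).

Answer: yes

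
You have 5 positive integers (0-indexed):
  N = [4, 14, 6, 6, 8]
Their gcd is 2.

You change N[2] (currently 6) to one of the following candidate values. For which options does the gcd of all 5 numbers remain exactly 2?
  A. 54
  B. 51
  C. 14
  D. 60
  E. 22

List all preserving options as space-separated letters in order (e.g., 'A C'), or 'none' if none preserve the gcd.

Old gcd = 2; gcd of others (without N[2]) = 2
New gcd for candidate v: gcd(2, v). Preserves old gcd iff gcd(2, v) = 2.
  Option A: v=54, gcd(2,54)=2 -> preserves
  Option B: v=51, gcd(2,51)=1 -> changes
  Option C: v=14, gcd(2,14)=2 -> preserves
  Option D: v=60, gcd(2,60)=2 -> preserves
  Option E: v=22, gcd(2,22)=2 -> preserves

Answer: A C D E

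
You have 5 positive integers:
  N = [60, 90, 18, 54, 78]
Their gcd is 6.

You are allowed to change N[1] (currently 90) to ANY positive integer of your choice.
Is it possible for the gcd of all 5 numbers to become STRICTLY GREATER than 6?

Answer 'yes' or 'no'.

Current gcd = 6
gcd of all OTHER numbers (without N[1]=90): gcd([60, 18, 54, 78]) = 6
The new gcd after any change is gcd(6, new_value).
This can be at most 6.
Since 6 = old gcd 6, the gcd can only stay the same or decrease.

Answer: no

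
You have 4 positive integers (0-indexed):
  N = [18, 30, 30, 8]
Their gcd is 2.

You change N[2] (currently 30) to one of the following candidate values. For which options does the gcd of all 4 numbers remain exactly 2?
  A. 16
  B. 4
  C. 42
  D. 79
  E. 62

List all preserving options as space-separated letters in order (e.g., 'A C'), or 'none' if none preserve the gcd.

Old gcd = 2; gcd of others (without N[2]) = 2
New gcd for candidate v: gcd(2, v). Preserves old gcd iff gcd(2, v) = 2.
  Option A: v=16, gcd(2,16)=2 -> preserves
  Option B: v=4, gcd(2,4)=2 -> preserves
  Option C: v=42, gcd(2,42)=2 -> preserves
  Option D: v=79, gcd(2,79)=1 -> changes
  Option E: v=62, gcd(2,62)=2 -> preserves

Answer: A B C E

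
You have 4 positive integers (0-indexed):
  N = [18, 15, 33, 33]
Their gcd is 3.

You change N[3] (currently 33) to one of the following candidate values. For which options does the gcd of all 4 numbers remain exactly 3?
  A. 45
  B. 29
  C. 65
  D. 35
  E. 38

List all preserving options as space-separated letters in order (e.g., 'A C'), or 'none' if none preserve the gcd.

Old gcd = 3; gcd of others (without N[3]) = 3
New gcd for candidate v: gcd(3, v). Preserves old gcd iff gcd(3, v) = 3.
  Option A: v=45, gcd(3,45)=3 -> preserves
  Option B: v=29, gcd(3,29)=1 -> changes
  Option C: v=65, gcd(3,65)=1 -> changes
  Option D: v=35, gcd(3,35)=1 -> changes
  Option E: v=38, gcd(3,38)=1 -> changes

Answer: A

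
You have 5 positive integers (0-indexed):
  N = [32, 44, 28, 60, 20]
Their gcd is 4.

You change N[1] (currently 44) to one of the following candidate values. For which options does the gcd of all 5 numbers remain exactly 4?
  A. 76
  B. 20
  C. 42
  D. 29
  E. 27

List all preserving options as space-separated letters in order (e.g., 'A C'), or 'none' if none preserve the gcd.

Answer: A B

Derivation:
Old gcd = 4; gcd of others (without N[1]) = 4
New gcd for candidate v: gcd(4, v). Preserves old gcd iff gcd(4, v) = 4.
  Option A: v=76, gcd(4,76)=4 -> preserves
  Option B: v=20, gcd(4,20)=4 -> preserves
  Option C: v=42, gcd(4,42)=2 -> changes
  Option D: v=29, gcd(4,29)=1 -> changes
  Option E: v=27, gcd(4,27)=1 -> changes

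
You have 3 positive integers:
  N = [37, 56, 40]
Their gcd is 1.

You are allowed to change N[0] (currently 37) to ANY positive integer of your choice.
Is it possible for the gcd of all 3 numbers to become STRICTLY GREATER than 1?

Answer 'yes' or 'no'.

Answer: yes

Derivation:
Current gcd = 1
gcd of all OTHER numbers (without N[0]=37): gcd([56, 40]) = 8
The new gcd after any change is gcd(8, new_value).
This can be at most 8.
Since 8 > old gcd 1, the gcd CAN increase (e.g., set N[0] = 8).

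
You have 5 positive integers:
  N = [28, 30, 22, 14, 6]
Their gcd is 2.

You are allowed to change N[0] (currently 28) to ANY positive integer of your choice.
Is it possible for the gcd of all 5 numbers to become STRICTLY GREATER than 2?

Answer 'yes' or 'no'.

Current gcd = 2
gcd of all OTHER numbers (without N[0]=28): gcd([30, 22, 14, 6]) = 2
The new gcd after any change is gcd(2, new_value).
This can be at most 2.
Since 2 = old gcd 2, the gcd can only stay the same or decrease.

Answer: no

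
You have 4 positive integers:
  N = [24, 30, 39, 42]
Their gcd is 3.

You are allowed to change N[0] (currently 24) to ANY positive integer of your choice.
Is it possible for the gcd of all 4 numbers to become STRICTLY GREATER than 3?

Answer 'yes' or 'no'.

Current gcd = 3
gcd of all OTHER numbers (without N[0]=24): gcd([30, 39, 42]) = 3
The new gcd after any change is gcd(3, new_value).
This can be at most 3.
Since 3 = old gcd 3, the gcd can only stay the same or decrease.

Answer: no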